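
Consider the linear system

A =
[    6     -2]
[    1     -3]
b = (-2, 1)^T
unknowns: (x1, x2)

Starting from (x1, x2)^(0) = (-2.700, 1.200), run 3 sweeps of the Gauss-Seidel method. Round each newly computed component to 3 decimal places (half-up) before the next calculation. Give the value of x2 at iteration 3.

Iteration 1:
  x1 = (-2 - (-2)·1.200) / (6) = 0.067
  x2 = (1 - (1)·0.067) / (-3) = -0.311
Iteration 2:
  x1 = (-2 - (-2)·-0.311) / (6) = -0.437
  x2 = (1 - (1)·-0.437) / (-3) = -0.479
Iteration 3:
  x1 = (-2 - (-2)·-0.479) / (6) = -0.493
  x2 = (1 - (1)·-0.493) / (-3) = -0.498

-0.498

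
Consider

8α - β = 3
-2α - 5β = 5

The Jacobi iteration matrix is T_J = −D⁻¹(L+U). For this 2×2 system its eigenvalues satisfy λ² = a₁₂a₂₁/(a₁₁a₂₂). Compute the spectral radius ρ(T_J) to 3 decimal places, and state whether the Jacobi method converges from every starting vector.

a₁₂a₂₁/(a₁₁a₂₂) = (-1)·(-2) / ((8)·(-5)) = -0.050000
ρ = √|-0.050000| = √0.050000 = 0.224
ρ < 1, so Jacobi converges

0.224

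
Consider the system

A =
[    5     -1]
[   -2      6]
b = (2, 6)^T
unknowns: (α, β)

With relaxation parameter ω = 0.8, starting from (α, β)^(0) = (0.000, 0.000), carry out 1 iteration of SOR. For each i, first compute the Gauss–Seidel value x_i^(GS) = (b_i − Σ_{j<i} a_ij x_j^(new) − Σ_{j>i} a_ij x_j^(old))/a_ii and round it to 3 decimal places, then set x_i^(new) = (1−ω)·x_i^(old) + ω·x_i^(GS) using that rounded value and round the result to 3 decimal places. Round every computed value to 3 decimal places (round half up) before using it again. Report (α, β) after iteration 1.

Iteration 1:
  α: GS value = (2 - (-1)·0.000) / (5) = 0.400;  α ← (1−ω)·0.000 + ω·0.400 = 0.320
  β: GS value = (6 - (-2)·0.320) / (6) = 1.107;  β ← (1−ω)·0.000 + ω·1.107 = 0.886

(0.320, 0.886)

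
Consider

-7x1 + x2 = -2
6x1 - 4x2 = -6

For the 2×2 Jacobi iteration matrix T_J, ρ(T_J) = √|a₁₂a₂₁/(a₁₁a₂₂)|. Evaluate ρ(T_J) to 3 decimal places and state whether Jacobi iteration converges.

0.463

a₁₂a₂₁/(a₁₁a₂₂) = (1)·(6) / ((-7)·(-4)) = 0.214286
ρ = √|0.214286| = √0.214286 = 0.463
ρ < 1, so Jacobi converges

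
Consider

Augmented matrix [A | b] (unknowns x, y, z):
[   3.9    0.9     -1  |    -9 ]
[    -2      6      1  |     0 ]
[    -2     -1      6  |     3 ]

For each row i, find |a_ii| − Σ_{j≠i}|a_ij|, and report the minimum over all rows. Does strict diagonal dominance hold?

2

row 1: |3.9| − (0.9+1) = 2
row 2: |6| − (2+1) = 3
row 3: |6| − (2+1) = 3
minimum over rows = 2 → strictly diagonally dominant (convergence guaranteed)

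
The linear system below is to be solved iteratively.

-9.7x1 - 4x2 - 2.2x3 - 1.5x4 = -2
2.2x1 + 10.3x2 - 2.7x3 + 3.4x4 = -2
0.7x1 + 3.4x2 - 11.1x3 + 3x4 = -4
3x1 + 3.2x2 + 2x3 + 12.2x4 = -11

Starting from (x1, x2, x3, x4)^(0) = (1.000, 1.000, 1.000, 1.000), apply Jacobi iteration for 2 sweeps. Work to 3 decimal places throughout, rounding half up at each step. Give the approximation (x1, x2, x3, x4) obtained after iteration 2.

(0.419, 0.713, -0.248, -0.796)

Iteration 1:
  x1 = (-2 - (-4)·1.000 - (-2.2)·1.000 - (-1.5)·1.000) / (-9.7) = -0.588
  x2 = (-2 - (2.2)·1.000 - (-2.7)·1.000 - (3.4)·1.000) / (10.3) = -0.476
  x3 = (-4 - (0.7)·1.000 - (3.4)·1.000 - (3)·1.000) / (-11.1) = 1.000
  x4 = (-11 - (3)·1.000 - (3.2)·1.000 - (2)·1.000) / (12.2) = -1.574
Iteration 2:
  x1 = (-2 - (-4)·-0.476 - (-2.2)·1.000 - (-1.5)·-1.574) / (-9.7) = 0.419
  x2 = (-2 - (2.2)·-0.588 - (-2.7)·1.000 - (3.4)·-1.574) / (10.3) = 0.713
  x3 = (-4 - (0.7)·-0.588 - (3.4)·-0.476 - (3)·-1.574) / (-11.1) = -0.248
  x4 = (-11 - (3)·-0.588 - (3.2)·-0.476 - (2)·1.000) / (12.2) = -0.796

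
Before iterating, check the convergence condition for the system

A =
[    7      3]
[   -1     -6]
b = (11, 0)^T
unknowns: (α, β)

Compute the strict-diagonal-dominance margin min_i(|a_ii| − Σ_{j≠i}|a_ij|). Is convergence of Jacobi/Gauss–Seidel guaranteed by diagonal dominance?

row 1: |7| − (3) = 4
row 2: |-6| − (1) = 5
minimum over rows = 4 → strictly diagonally dominant (convergence guaranteed)

4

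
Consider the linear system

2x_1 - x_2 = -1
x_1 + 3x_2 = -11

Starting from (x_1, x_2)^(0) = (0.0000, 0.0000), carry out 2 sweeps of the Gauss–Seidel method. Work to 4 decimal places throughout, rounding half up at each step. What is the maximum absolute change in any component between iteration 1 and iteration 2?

1.7500

Iteration 1:
  x_1 = (-1 - (-1)·0.0000) / (2) = -0.5000
  x_2 = (-11 - (1)·-0.5000) / (3) = -3.5000
Iteration 2:
  x_1 = (-1 - (-1)·-3.5000) / (2) = -2.2500
  x_2 = (-11 - (1)·-2.2500) / (3) = -2.9167
Change: (-1.7500, 0.5833) → max |·| = 1.7500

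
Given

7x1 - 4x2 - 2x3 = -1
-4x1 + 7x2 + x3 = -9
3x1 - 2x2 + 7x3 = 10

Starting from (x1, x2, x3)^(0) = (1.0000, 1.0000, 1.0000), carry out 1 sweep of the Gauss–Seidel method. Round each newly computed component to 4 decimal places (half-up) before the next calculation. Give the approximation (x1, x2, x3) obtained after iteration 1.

Iteration 1:
  x1 = (-1 - (-4)·1.0000 - (-2)·1.0000) / (7) = 0.7143
  x2 = (-9 - (-4)·0.7143 - (1)·1.0000) / (7) = -1.0204
  x3 = (10 - (3)·0.7143 - (-2)·-1.0204) / (7) = 0.8309

(0.7143, -1.0204, 0.8309)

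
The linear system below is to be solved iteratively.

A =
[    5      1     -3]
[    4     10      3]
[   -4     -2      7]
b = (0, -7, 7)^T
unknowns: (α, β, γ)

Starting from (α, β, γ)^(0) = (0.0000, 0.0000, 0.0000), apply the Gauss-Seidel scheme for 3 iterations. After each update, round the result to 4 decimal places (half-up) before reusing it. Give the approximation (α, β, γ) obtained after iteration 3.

(0.8465, -1.3431, 1.1000)

Iteration 1:
  α = (0 - (1)·0.0000 - (-3)·0.0000) / (5) = 0.0000
  β = (-7 - (4)·0.0000 - (3)·0.0000) / (10) = -0.7000
  γ = (7 - (-4)·0.0000 - (-2)·-0.7000) / (7) = 0.8000
Iteration 2:
  α = (0 - (1)·-0.7000 - (-3)·0.8000) / (5) = 0.6200
  β = (-7 - (4)·0.6200 - (3)·0.8000) / (10) = -1.1880
  γ = (7 - (-4)·0.6200 - (-2)·-1.1880) / (7) = 1.0149
Iteration 3:
  α = (0 - (1)·-1.1880 - (-3)·1.0149) / (5) = 0.8465
  β = (-7 - (4)·0.8465 - (3)·1.0149) / (10) = -1.3431
  γ = (7 - (-4)·0.8465 - (-2)·-1.3431) / (7) = 1.1000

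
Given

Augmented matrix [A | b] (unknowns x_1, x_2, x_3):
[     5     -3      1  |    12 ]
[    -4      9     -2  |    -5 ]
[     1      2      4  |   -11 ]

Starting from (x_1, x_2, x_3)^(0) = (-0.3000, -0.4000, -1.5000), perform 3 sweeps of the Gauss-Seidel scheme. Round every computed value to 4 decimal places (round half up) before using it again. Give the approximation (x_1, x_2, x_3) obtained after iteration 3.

(3.1831, 0.0579, -3.5747)

Iteration 1:
  x_1 = (12 - (-3)·-0.4000 - (1)·-1.5000) / (5) = 2.4600
  x_2 = (-5 - (-4)·2.4600 - (-2)·-1.5000) / (9) = 0.2044
  x_3 = (-11 - (1)·2.4600 - (2)·0.2044) / (4) = -3.4672
Iteration 2:
  x_1 = (12 - (-3)·0.2044 - (1)·-3.4672) / (5) = 3.2161
  x_2 = (-5 - (-4)·3.2161 - (-2)·-3.4672) / (9) = 0.1033
  x_3 = (-11 - (1)·3.2161 - (2)·0.1033) / (4) = -3.6057
Iteration 3:
  x_1 = (12 - (-3)·0.1033 - (1)·-3.6057) / (5) = 3.1831
  x_2 = (-5 - (-4)·3.1831 - (-2)·-3.6057) / (9) = 0.0579
  x_3 = (-11 - (1)·3.1831 - (2)·0.0579) / (4) = -3.5747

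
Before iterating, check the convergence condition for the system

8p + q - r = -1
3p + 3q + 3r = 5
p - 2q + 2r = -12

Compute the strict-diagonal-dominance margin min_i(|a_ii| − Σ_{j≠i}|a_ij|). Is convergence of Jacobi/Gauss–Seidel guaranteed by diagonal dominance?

row 1: |8| − (1+1) = 6
row 2: |3| − (3+3) = -3
row 3: |2| − (1+2) = -1
minimum over rows = -3 → not strictly diagonally dominant

-3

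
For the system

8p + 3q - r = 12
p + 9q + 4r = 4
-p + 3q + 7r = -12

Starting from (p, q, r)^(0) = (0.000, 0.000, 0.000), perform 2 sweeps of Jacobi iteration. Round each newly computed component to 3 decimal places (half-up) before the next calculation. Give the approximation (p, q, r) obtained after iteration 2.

(1.119, 1.040, -1.690)

Iteration 1:
  p = (12 - (3)·0.000 - (-1)·0.000) / (8) = 1.500
  q = (4 - (1)·0.000 - (4)·0.000) / (9) = 0.444
  r = (-12 - (-1)·0.000 - (3)·0.000) / (7) = -1.714
Iteration 2:
  p = (12 - (3)·0.444 - (-1)·-1.714) / (8) = 1.119
  q = (4 - (1)·1.500 - (4)·-1.714) / (9) = 1.040
  r = (-12 - (-1)·1.500 - (3)·0.444) / (7) = -1.690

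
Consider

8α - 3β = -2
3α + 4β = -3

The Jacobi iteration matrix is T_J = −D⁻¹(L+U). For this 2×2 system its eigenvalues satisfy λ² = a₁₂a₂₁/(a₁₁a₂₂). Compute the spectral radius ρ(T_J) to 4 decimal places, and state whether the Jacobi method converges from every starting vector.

0.5303

a₁₂a₂₁/(a₁₁a₂₂) = (-3)·(3) / ((8)·(4)) = -0.281250
ρ = √|-0.281250| = √0.281250 = 0.5303
ρ < 1, so Jacobi converges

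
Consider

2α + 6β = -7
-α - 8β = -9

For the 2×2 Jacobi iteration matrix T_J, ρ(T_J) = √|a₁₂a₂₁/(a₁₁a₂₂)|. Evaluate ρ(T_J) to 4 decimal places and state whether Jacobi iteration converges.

a₁₂a₂₁/(a₁₁a₂₂) = (6)·(-1) / ((2)·(-8)) = 0.375000
ρ = √|0.375000| = √0.375000 = 0.6124
ρ < 1, so Jacobi converges

0.6124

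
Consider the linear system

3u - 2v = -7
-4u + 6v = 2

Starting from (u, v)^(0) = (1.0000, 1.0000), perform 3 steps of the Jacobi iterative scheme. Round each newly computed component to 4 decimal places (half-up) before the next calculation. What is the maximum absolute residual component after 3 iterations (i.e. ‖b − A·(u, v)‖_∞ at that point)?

4.7408

Iteration 1:
  u = (-7 - (-2)·1.0000) / (3) = -1.6667
  v = (2 - (-4)·1.0000) / (6) = 1.0000
Iteration 2:
  u = (-7 - (-2)·1.0000) / (3) = -1.6667
  v = (2 - (-4)·-1.6667) / (6) = -0.7778
Iteration 3:
  u = (-7 - (-2)·-0.7778) / (3) = -2.8519
  v = (2 - (-4)·-1.6667) / (6) = -0.7778
Residual b − A·x = (0.0001, -4.7408); ∞-norm = 4.7408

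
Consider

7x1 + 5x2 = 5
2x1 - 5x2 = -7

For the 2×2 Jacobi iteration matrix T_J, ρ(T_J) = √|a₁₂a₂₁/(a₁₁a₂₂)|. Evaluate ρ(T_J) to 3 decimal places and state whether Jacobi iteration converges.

a₁₂a₂₁/(a₁₁a₂₂) = (5)·(2) / ((7)·(-5)) = -0.285714
ρ = √|-0.285714| = √0.285714 = 0.535
ρ < 1, so Jacobi converges

0.535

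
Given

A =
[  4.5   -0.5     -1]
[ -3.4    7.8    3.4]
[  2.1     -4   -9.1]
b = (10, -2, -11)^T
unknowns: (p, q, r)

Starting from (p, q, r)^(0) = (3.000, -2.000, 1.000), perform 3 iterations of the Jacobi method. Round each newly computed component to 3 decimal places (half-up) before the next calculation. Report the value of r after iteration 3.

Iteration 1:
  p = (10 - (-0.5)·-2.000 - (-1)·1.000) / (4.5) = 2.222
  q = (-2 - (-3.4)·3.000 - (3.4)·1.000) / (7.8) = 0.615
  r = (-11 - (2.1)·3.000 - (-4)·-2.000) / (-9.1) = 2.780
Iteration 2:
  p = (10 - (-0.5)·0.615 - (-1)·2.780) / (4.5) = 2.908
  q = (-2 - (-3.4)·2.222 - (3.4)·2.780) / (7.8) = -0.500
  r = (-11 - (2.1)·2.222 - (-4)·0.615) / (-9.1) = 1.451
Iteration 3:
  p = (10 - (-0.5)·-0.500 - (-1)·1.451) / (4.5) = 2.489
  q = (-2 - (-3.4)·2.908 - (3.4)·1.451) / (7.8) = 0.379
  r = (-11 - (2.1)·2.908 - (-4)·-0.500) / (-9.1) = 2.100

2.100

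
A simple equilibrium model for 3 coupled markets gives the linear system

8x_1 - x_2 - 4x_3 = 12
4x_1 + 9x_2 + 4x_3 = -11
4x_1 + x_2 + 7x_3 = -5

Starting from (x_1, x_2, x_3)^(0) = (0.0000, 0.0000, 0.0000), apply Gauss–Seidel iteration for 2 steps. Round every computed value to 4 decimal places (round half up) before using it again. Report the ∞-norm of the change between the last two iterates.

0.9727

Iteration 1:
  x_1 = (12 - (-1)·0.0000 - (-4)·0.0000) / (8) = 1.5000
  x_2 = (-11 - (4)·1.5000 - (4)·0.0000) / (9) = -1.8889
  x_3 = (-5 - (4)·1.5000 - (1)·-1.8889) / (7) = -1.3016
Iteration 2:
  x_1 = (12 - (-1)·-1.8889 - (-4)·-1.3016) / (8) = 0.6131
  x_2 = (-11 - (4)·0.6131 - (4)·-1.3016) / (9) = -0.9162
  x_3 = (-5 - (4)·0.6131 - (1)·-0.9162) / (7) = -0.9337
Change: (-0.8869, 0.9727, 0.3679) → max |·| = 0.9727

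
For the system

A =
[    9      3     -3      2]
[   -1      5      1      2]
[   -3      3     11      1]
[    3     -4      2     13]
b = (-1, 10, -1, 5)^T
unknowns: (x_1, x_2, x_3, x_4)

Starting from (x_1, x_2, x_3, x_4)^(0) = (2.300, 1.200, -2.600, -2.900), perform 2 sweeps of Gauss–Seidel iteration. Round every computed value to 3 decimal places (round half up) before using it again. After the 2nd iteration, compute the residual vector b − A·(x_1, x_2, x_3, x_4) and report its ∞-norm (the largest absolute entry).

7.935

Iteration 1:
  x_1 = (-1 - (3)·1.200 - (-3)·-2.600 - (2)·-2.900) / (9) = -0.733
  x_2 = (10 - (-1)·-0.733 - (1)·-2.600 - (2)·-2.900) / (5) = 3.533
  x_3 = (-1 - (-3)·-0.733 - (3)·3.533 - (1)·-2.900) / (11) = -0.991
  x_4 = (5 - (3)·-0.733 - (-4)·3.533 - (2)·-0.991) / (13) = 1.793
Iteration 2:
  x_1 = (-1 - (3)·3.533 - (-3)·-0.991 - (2)·1.793) / (9) = -2.018
  x_2 = (10 - (-1)·-2.018 - (1)·-0.991 - (2)·1.793) / (5) = 1.077
  x_3 = (-1 - (-3)·-2.018 - (3)·1.077 - (1)·1.793) / (11) = -1.098
  x_4 = (5 - (3)·-2.018 - (-4)·1.077 - (2)·-1.098) / (13) = 1.351
Residual b − A·x = (7.935, 0.993, 0.442, -0.005); ∞-norm = 7.935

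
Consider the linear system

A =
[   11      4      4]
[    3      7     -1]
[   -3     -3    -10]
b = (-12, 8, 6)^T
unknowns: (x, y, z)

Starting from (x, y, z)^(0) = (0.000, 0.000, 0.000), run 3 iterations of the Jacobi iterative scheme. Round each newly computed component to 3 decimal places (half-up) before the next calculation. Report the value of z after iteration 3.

-0.671

Iteration 1:
  x = (-12 - (4)·0.000 - (4)·0.000) / (11) = -1.091
  y = (8 - (3)·0.000 - (-1)·0.000) / (7) = 1.143
  z = (6 - (-3)·0.000 - (-3)·0.000) / (-10) = -0.600
Iteration 2:
  x = (-12 - (4)·1.143 - (4)·-0.600) / (11) = -1.288
  y = (8 - (3)·-1.091 - (-1)·-0.600) / (7) = 1.525
  z = (6 - (-3)·-1.091 - (-3)·1.143) / (-10) = -0.616
Iteration 3:
  x = (-12 - (4)·1.525 - (4)·-0.616) / (11) = -1.421
  y = (8 - (3)·-1.288 - (-1)·-0.616) / (7) = 1.607
  z = (6 - (-3)·-1.288 - (-3)·1.525) / (-10) = -0.671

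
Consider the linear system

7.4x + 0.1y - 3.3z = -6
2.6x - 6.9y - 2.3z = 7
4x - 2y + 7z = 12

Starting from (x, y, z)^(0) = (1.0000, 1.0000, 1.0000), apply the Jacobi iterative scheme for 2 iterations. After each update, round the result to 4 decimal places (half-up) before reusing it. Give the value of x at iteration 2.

-0.1606

Iteration 1:
  x = (-6 - (0.1)·1.0000 - (-3.3)·1.0000) / (7.4) = -0.3784
  y = (7 - (2.6)·1.0000 - (-2.3)·1.0000) / (-6.9) = -0.9710
  z = (12 - (4)·1.0000 - (-2)·1.0000) / (7) = 1.4286
Iteration 2:
  x = (-6 - (0.1)·-0.9710 - (-3.3)·1.4286) / (7.4) = -0.1606
  y = (7 - (2.6)·-0.3784 - (-2.3)·1.4286) / (-6.9) = -1.6333
  z = (12 - (4)·-0.3784 - (-2)·-0.9710) / (7) = 1.6531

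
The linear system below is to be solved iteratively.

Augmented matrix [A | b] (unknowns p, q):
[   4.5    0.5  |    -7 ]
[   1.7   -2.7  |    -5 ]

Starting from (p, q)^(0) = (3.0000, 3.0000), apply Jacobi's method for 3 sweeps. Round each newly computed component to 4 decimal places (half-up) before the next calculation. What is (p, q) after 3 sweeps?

(-1.6292, 0.6107)

Iteration 1:
  p = (-7 - (0.5)·3.0000) / (4.5) = -1.8889
  q = (-5 - (1.7)·3.0000) / (-2.7) = 3.7407
Iteration 2:
  p = (-7 - (0.5)·3.7407) / (4.5) = -1.9712
  q = (-5 - (1.7)·-1.8889) / (-2.7) = 0.6625
Iteration 3:
  p = (-7 - (0.5)·0.6625) / (4.5) = -1.6292
  q = (-5 - (1.7)·-1.9712) / (-2.7) = 0.6107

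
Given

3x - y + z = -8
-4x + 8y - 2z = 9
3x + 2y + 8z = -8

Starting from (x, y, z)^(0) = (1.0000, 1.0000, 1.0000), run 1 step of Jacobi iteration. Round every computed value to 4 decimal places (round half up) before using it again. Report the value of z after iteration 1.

-1.6250

Iteration 1:
  x = (-8 - (-1)·1.0000 - (1)·1.0000) / (3) = -2.6667
  y = (9 - (-4)·1.0000 - (-2)·1.0000) / (8) = 1.8750
  z = (-8 - (3)·1.0000 - (2)·1.0000) / (8) = -1.6250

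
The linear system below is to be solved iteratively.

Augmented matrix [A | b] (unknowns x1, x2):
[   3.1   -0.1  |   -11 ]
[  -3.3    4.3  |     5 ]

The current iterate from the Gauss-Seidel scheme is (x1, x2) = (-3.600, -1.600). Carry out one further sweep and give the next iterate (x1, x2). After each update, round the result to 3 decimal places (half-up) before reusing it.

(-3.600, -1.600)

One sweep:
  x1 = (-11 - (-0.1)·-1.600) / (3.1) = -3.600
  x2 = (5 - (-3.3)·-3.600) / (4.3) = -1.600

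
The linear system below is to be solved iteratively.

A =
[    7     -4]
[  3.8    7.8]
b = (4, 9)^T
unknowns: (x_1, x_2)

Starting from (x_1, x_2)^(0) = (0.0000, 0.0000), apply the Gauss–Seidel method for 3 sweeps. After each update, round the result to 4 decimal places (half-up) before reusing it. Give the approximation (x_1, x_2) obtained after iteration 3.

Iteration 1:
  x_1 = (4 - (-4)·0.0000) / (7) = 0.5714
  x_2 = (9 - (3.8)·0.5714) / (7.8) = 0.8755
Iteration 2:
  x_1 = (4 - (-4)·0.8755) / (7) = 1.0717
  x_2 = (9 - (3.8)·1.0717) / (7.8) = 0.6317
Iteration 3:
  x_1 = (4 - (-4)·0.6317) / (7) = 0.9324
  x_2 = (9 - (3.8)·0.9324) / (7.8) = 0.6996

(0.9324, 0.6996)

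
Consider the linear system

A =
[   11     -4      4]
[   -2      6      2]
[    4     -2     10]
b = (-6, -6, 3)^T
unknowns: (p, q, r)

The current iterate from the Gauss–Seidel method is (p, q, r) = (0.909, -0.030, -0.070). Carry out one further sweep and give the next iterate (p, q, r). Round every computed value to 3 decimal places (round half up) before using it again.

(-0.531, -1.154, 0.282)

One sweep:
  p = (-6 - (-4)·-0.030 - (4)·-0.070) / (11) = -0.531
  q = (-6 - (-2)·-0.531 - (2)·-0.070) / (6) = -1.154
  r = (3 - (4)·-0.531 - (-2)·-1.154) / (10) = 0.282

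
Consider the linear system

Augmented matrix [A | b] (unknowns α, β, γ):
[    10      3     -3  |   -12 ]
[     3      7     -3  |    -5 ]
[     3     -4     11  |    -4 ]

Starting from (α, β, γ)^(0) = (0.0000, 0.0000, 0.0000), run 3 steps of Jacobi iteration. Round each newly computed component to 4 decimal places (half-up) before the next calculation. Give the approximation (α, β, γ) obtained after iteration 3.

Iteration 1:
  α = (-12 - (3)·0.0000 - (-3)·0.0000) / (10) = -1.2000
  β = (-5 - (3)·0.0000 - (-3)·0.0000) / (7) = -0.7143
  γ = (-4 - (3)·0.0000 - (-4)·0.0000) / (11) = -0.3636
Iteration 2:
  α = (-12 - (3)·-0.7143 - (-3)·-0.3636) / (10) = -1.0948
  β = (-5 - (3)·-1.2000 - (-3)·-0.3636) / (7) = -0.3558
  γ = (-4 - (3)·-1.2000 - (-4)·-0.7143) / (11) = -0.2961
Iteration 3:
  α = (-12 - (3)·-0.3558 - (-3)·-0.2961) / (10) = -1.1821
  β = (-5 - (3)·-1.0948 - (-3)·-0.2961) / (7) = -0.3720
  γ = (-4 - (3)·-1.0948 - (-4)·-0.3558) / (11) = -0.1944

(-1.1821, -0.3720, -0.1944)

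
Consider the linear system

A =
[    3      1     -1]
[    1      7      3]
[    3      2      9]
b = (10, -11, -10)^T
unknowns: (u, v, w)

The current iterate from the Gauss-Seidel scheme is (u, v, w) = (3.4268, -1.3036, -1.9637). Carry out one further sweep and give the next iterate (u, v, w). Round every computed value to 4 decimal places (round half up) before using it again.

(3.1133, -1.1746, -1.8879)

One sweep:
  u = (10 - (1)·-1.3036 - (-1)·-1.9637) / (3) = 3.1133
  v = (-11 - (1)·3.1133 - (3)·-1.9637) / (7) = -1.1746
  w = (-10 - (3)·3.1133 - (2)·-1.1746) / (9) = -1.8879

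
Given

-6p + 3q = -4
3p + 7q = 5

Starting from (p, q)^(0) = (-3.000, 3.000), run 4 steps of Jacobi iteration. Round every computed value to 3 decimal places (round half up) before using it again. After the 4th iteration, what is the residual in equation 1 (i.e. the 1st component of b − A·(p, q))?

-1.420

Iteration 1:
  p = (-4 - (3)·3.000) / (-6) = 2.167
  q = (5 - (3)·-3.000) / (7) = 2.000
Iteration 2:
  p = (-4 - (3)·2.000) / (-6) = 1.667
  q = (5 - (3)·2.167) / (7) = -0.214
Iteration 3:
  p = (-4 - (3)·-0.214) / (-6) = 0.560
  q = (5 - (3)·1.667) / (7) = 0.000
Iteration 4:
  p = (-4 - (3)·0.000) / (-6) = 0.667
  q = (5 - (3)·0.560) / (7) = 0.474
Residual b − A·x = (-1.420, -0.319)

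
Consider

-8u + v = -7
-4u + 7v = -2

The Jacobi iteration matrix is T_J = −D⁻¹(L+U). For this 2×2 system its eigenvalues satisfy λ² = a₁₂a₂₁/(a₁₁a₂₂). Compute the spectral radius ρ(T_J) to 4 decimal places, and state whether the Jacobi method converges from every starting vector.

0.2673

a₁₂a₂₁/(a₁₁a₂₂) = (1)·(-4) / ((-8)·(7)) = 0.071429
ρ = √|0.071429| = √0.071429 = 0.2673
ρ < 1, so Jacobi converges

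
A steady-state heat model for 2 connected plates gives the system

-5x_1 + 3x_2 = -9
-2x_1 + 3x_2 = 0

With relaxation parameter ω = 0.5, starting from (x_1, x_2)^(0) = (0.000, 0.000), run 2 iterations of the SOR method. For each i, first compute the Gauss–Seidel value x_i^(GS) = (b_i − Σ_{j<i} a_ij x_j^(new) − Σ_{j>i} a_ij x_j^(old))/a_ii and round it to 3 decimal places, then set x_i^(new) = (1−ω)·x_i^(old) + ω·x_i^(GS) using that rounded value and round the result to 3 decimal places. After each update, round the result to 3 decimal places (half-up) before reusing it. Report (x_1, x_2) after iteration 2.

Iteration 1:
  x_1: GS value = (-9 - (3)·0.000) / (-5) = 1.800;  x_1 ← (1−ω)·0.000 + ω·1.800 = 0.900
  x_2: GS value = (0 - (-2)·0.900) / (3) = 0.600;  x_2 ← (1−ω)·0.000 + ω·0.600 = 0.300
Iteration 2:
  x_1: GS value = (-9 - (3)·0.300) / (-5) = 1.980;  x_1 ← (1−ω)·0.900 + ω·1.980 = 1.440
  x_2: GS value = (0 - (-2)·1.440) / (3) = 0.960;  x_2 ← (1−ω)·0.300 + ω·0.960 = 0.630

(1.440, 0.630)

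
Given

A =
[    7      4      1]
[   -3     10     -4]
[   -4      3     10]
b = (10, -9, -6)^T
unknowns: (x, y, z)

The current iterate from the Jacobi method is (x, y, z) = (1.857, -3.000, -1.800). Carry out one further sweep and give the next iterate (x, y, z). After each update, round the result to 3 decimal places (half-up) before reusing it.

One sweep:
  x = (10 - (4)·-3.000 - (1)·-1.800) / (7) = 3.400
  y = (-9 - (-3)·1.857 - (-4)·-1.800) / (10) = -1.063
  z = (-6 - (-4)·1.857 - (3)·-3.000) / (10) = 1.043

(3.400, -1.063, 1.043)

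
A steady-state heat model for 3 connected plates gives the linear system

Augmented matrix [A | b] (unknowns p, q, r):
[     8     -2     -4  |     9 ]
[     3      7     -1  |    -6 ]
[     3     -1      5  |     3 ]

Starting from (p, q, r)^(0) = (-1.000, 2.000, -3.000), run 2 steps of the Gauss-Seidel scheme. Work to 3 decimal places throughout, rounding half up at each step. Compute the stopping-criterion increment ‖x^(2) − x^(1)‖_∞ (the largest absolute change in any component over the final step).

Iteration 1:
  p = (9 - (-2)·2.000 - (-4)·-3.000) / (8) = 0.125
  q = (-6 - (3)·0.125 - (-1)·-3.000) / (7) = -1.339
  r = (3 - (3)·0.125 - (-1)·-1.339) / (5) = 0.257
Iteration 2:
  p = (9 - (-2)·-1.339 - (-4)·0.257) / (8) = 0.919
  q = (-6 - (3)·0.919 - (-1)·0.257) / (7) = -1.214
  r = (3 - (3)·0.919 - (-1)·-1.214) / (5) = -0.194
Change: (0.794, 0.125, -0.451) → max |·| = 0.794

0.794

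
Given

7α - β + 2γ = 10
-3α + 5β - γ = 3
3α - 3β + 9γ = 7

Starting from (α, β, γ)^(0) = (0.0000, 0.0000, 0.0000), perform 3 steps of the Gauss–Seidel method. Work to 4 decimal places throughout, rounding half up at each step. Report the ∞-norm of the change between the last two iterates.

Iteration 1:
  α = (10 - (-1)·0.0000 - (2)·0.0000) / (7) = 1.4286
  β = (3 - (-3)·1.4286 - (-1)·0.0000) / (5) = 1.4572
  γ = (7 - (3)·1.4286 - (-3)·1.4572) / (9) = 0.7873
Iteration 2:
  α = (10 - (-1)·1.4572 - (2)·0.7873) / (7) = 1.4118
  β = (3 - (-3)·1.4118 - (-1)·0.7873) / (5) = 1.6045
  γ = (7 - (3)·1.4118 - (-3)·1.6045) / (9) = 0.8420
Iteration 3:
  α = (10 - (-1)·1.6045 - (2)·0.8420) / (7) = 1.4172
  β = (3 - (-3)·1.4172 - (-1)·0.8420) / (5) = 1.6187
  γ = (7 - (3)·1.4172 - (-3)·1.6187) / (9) = 0.8449
Change: (0.0054, 0.0142, 0.0029) → max |·| = 0.0142

0.0142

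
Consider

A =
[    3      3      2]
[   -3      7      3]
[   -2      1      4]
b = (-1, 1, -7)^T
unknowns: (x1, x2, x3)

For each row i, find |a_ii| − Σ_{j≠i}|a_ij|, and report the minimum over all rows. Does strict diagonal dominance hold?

-2

row 1: |3| − (3+2) = -2
row 2: |7| − (3+3) = 1
row 3: |4| − (2+1) = 1
minimum over rows = -2 → not strictly diagonally dominant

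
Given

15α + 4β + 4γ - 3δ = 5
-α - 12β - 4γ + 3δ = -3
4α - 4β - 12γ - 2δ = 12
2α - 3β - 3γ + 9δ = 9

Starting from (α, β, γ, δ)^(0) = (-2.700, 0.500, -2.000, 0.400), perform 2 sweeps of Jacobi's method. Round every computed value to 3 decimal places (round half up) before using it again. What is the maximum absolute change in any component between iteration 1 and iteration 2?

Iteration 1:
  α = (5 - (4)·0.500 - (4)·-2.000 - (-3)·0.400) / (15) = 0.813
  β = (-3 - (-1)·-2.700 - (-4)·-2.000 - (3)·0.400) / (-12) = 1.242
  γ = (12 - (4)·-2.700 - (-4)·0.500 - (-2)·0.400) / (-12) = -2.133
  δ = (9 - (2)·-2.700 - (-3)·0.500 - (-3)·-2.000) / (9) = 1.100
Iteration 2:
  α = (5 - (4)·1.242 - (4)·-2.133 - (-3)·1.100) / (15) = 0.791
  β = (-3 - (-1)·0.813 - (-4)·-2.133 - (3)·1.100) / (-12) = 1.168
  γ = (12 - (4)·0.813 - (-4)·1.242 - (-2)·1.100) / (-12) = -1.326
  δ = (9 - (2)·0.813 - (-3)·1.242 - (-3)·-2.133) / (9) = 0.522
Change: (-0.022, -0.074, 0.807, -0.578) → max |·| = 0.807

0.807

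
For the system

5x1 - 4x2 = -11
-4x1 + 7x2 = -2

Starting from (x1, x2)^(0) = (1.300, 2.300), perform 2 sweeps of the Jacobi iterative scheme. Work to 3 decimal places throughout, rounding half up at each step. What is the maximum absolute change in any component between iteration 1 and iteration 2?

Iteration 1:
  x1 = (-11 - (-4)·2.300) / (5) = -0.360
  x2 = (-2 - (-4)·1.300) / (7) = 0.457
Iteration 2:
  x1 = (-11 - (-4)·0.457) / (5) = -1.834
  x2 = (-2 - (-4)·-0.360) / (7) = -0.491
Change: (-1.474, -0.948) → max |·| = 1.474

1.474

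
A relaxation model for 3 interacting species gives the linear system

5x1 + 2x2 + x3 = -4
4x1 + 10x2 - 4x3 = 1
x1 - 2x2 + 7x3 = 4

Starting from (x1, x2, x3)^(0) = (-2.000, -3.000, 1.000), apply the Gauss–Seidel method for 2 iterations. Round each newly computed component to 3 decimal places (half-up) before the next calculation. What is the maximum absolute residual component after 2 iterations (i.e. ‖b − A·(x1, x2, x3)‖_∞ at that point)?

Iteration 1:
  x1 = (-4 - (2)·-3.000 - (1)·1.000) / (5) = 0.200
  x2 = (1 - (4)·0.200 - (-4)·1.000) / (10) = 0.420
  x3 = (4 - (1)·0.200 - (-2)·0.420) / (7) = 0.663
Iteration 2:
  x1 = (-4 - (2)·0.420 - (1)·0.663) / (5) = -1.101
  x2 = (1 - (4)·-1.101 - (-4)·0.663) / (10) = 0.806
  x3 = (4 - (1)·-1.101 - (-2)·0.806) / (7) = 0.959
Residual b − A·x = (-1.066, 1.180, 0.000); ∞-norm = 1.180

1.180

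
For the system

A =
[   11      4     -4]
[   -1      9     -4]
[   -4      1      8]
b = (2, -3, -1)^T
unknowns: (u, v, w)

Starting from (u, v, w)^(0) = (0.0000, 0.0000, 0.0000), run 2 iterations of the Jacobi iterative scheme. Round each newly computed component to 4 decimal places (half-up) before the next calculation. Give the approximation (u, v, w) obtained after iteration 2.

(0.2576, -0.3687, 0.0076)

Iteration 1:
  u = (2 - (4)·0.0000 - (-4)·0.0000) / (11) = 0.1818
  v = (-3 - (-1)·0.0000 - (-4)·0.0000) / (9) = -0.3333
  w = (-1 - (-4)·0.0000 - (1)·0.0000) / (8) = -0.1250
Iteration 2:
  u = (2 - (4)·-0.3333 - (-4)·-0.1250) / (11) = 0.2576
  v = (-3 - (-1)·0.1818 - (-4)·-0.1250) / (9) = -0.3687
  w = (-1 - (-4)·0.1818 - (1)·-0.3333) / (8) = 0.0076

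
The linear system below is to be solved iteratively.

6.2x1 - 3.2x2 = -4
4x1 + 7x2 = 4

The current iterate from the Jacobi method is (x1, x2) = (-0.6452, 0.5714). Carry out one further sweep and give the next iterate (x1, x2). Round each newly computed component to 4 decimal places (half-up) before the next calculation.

One sweep:
  x1 = (-4 - (-3.2)·0.5714) / (6.2) = -0.3502
  x2 = (4 - (4)·-0.6452) / (7) = 0.9401

(-0.3502, 0.9401)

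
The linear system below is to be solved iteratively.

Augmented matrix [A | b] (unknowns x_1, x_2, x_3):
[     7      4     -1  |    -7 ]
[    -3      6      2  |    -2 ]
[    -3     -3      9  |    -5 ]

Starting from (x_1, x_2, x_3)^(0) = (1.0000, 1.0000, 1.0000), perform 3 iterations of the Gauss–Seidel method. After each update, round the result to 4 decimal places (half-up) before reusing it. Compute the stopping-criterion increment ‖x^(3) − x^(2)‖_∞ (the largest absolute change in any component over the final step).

0.6504

Iteration 1:
  x_1 = (-7 - (4)·1.0000 - (-1)·1.0000) / (7) = -1.4286
  x_2 = (-2 - (-3)·-1.4286 - (2)·1.0000) / (6) = -1.3810
  x_3 = (-5 - (-3)·-1.4286 - (-3)·-1.3810) / (9) = -1.4921
Iteration 2:
  x_1 = (-7 - (4)·-1.3810 - (-1)·-1.4921) / (7) = -0.4240
  x_2 = (-2 - (-3)·-0.4240 - (2)·-1.4921) / (6) = -0.0480
  x_3 = (-5 - (-3)·-0.4240 - (-3)·-0.0480) / (9) = -0.7129
Iteration 3:
  x_1 = (-7 - (4)·-0.0480 - (-1)·-0.7129) / (7) = -1.0744
  x_2 = (-2 - (-3)·-1.0744 - (2)·-0.7129) / (6) = -0.6329
  x_3 = (-5 - (-3)·-1.0744 - (-3)·-0.6329) / (9) = -1.1247
Change: (-0.6504, -0.5849, -0.4118) → max |·| = 0.6504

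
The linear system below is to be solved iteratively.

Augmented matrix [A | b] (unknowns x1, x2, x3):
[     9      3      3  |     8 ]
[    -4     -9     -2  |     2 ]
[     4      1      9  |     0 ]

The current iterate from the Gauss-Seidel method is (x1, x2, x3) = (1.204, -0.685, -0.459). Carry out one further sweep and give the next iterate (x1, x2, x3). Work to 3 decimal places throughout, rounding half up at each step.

(1.270, -0.685, -0.488)

One sweep:
  x1 = (8 - (3)·-0.685 - (3)·-0.459) / (9) = 1.270
  x2 = (2 - (-4)·1.270 - (-2)·-0.459) / (-9) = -0.685
  x3 = (0 - (4)·1.270 - (1)·-0.685) / (9) = -0.488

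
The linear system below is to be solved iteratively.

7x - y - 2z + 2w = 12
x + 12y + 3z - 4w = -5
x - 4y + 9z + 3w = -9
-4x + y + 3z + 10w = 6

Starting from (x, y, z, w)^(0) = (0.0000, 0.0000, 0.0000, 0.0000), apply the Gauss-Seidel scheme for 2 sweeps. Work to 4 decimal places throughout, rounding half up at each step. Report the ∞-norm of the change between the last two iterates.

Iteration 1:
  x = (12 - (-1)·0.0000 - (-2)·0.0000 - (2)·0.0000) / (7) = 1.7143
  y = (-5 - (1)·1.7143 - (3)·0.0000 - (-4)·0.0000) / (12) = -0.5595
  z = (-9 - (1)·1.7143 - (-4)·-0.5595 - (3)·0.0000) / (9) = -1.4391
  w = (6 - (-4)·1.7143 - (1)·-0.5595 - (3)·-1.4391) / (10) = 1.7734
Iteration 2:
  x = (12 - (-1)·-0.5595 - (-2)·-1.4391 - (2)·1.7734) / (7) = 0.7165
  y = (-5 - (1)·0.7165 - (3)·-1.4391 - (-4)·1.7734) / (12) = 0.4745
  z = (-9 - (1)·0.7165 - (-4)·0.4745 - (3)·1.7734) / (9) = -1.4599
  w = (6 - (-4)·0.7165 - (1)·0.4745 - (3)·-1.4599) / (10) = 1.2771
Change: (-0.9978, 1.0340, -0.0208, -0.4963) → max |·| = 1.0340

1.0340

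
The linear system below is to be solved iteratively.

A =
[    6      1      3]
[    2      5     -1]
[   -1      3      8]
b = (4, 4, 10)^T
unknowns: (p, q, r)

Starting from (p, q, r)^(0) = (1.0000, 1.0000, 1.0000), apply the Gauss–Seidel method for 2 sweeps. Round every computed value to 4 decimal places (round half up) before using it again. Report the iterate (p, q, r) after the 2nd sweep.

(0.0625, 0.9500, 0.9016)

Iteration 1:
  p = (4 - (1)·1.0000 - (3)·1.0000) / (6) = 0.0000
  q = (4 - (2)·0.0000 - (-1)·1.0000) / (5) = 1.0000
  r = (10 - (-1)·0.0000 - (3)·1.0000) / (8) = 0.8750
Iteration 2:
  p = (4 - (1)·1.0000 - (3)·0.8750) / (6) = 0.0625
  q = (4 - (2)·0.0625 - (-1)·0.8750) / (5) = 0.9500
  r = (10 - (-1)·0.0625 - (3)·0.9500) / (8) = 0.9016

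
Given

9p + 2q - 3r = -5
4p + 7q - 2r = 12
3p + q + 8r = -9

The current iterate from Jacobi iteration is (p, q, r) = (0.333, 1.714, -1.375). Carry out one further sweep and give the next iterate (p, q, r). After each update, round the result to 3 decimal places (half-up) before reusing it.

(-1.395, 1.131, -1.464)

One sweep:
  p = (-5 - (2)·1.714 - (-3)·-1.375) / (9) = -1.395
  q = (12 - (4)·0.333 - (-2)·-1.375) / (7) = 1.131
  r = (-9 - (3)·0.333 - (1)·1.714) / (8) = -1.464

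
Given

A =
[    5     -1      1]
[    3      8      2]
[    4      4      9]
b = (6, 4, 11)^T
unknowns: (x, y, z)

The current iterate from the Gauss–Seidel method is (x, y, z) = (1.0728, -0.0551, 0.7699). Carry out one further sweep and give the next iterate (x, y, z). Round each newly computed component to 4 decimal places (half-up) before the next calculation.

(1.0350, -0.0806, 0.7980)

One sweep:
  x = (6 - (-1)·-0.0551 - (1)·0.7699) / (5) = 1.0350
  y = (4 - (3)·1.0350 - (2)·0.7699) / (8) = -0.0806
  z = (11 - (4)·1.0350 - (4)·-0.0806) / (9) = 0.7980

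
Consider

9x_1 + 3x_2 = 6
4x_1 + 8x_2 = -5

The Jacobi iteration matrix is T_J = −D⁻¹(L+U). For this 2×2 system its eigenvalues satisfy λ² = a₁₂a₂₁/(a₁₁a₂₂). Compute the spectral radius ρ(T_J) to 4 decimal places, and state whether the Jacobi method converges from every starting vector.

0.4082

a₁₂a₂₁/(a₁₁a₂₂) = (3)·(4) / ((9)·(8)) = 0.166667
ρ = √|0.166667| = √0.166667 = 0.4082
ρ < 1, so Jacobi converges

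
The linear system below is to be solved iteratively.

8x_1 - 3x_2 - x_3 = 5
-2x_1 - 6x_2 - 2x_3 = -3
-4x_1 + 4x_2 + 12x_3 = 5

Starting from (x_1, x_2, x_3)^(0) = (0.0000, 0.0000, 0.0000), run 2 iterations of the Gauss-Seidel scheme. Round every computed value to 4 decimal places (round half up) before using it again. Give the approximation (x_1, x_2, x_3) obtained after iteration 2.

Iteration 1:
  x_1 = (5 - (-3)·0.0000 - (-1)·0.0000) / (8) = 0.6250
  x_2 = (-3 - (-2)·0.6250 - (-2)·0.0000) / (-6) = 0.2917
  x_3 = (5 - (-4)·0.6250 - (4)·0.2917) / (12) = 0.5278
Iteration 2:
  x_1 = (5 - (-3)·0.2917 - (-1)·0.5278) / (8) = 0.8004
  x_2 = (-3 - (-2)·0.8004 - (-2)·0.5278) / (-6) = 0.0573
  x_3 = (5 - (-4)·0.8004 - (4)·0.0573) / (12) = 0.6644

(0.8004, 0.0573, 0.6644)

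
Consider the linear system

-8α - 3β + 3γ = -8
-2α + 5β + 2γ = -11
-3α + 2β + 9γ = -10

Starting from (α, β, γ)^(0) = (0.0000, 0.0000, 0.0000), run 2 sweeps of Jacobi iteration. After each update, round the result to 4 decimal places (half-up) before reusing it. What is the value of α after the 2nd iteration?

1.4083

Iteration 1:
  α = (-8 - (-3)·0.0000 - (3)·0.0000) / (-8) = 1.0000
  β = (-11 - (-2)·0.0000 - (2)·0.0000) / (5) = -2.2000
  γ = (-10 - (-3)·0.0000 - (2)·0.0000) / (9) = -1.1111
Iteration 2:
  α = (-8 - (-3)·-2.2000 - (3)·-1.1111) / (-8) = 1.4083
  β = (-11 - (-2)·1.0000 - (2)·-1.1111) / (5) = -1.3556
  γ = (-10 - (-3)·1.0000 - (2)·-2.2000) / (9) = -0.2889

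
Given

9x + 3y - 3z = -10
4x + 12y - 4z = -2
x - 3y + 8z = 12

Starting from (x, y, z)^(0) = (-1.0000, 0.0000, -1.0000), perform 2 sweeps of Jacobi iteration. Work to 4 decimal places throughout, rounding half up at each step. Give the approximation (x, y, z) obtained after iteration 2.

(-0.5139, 0.8565, 1.6180)

Iteration 1:
  x = (-10 - (3)·0.0000 - (-3)·-1.0000) / (9) = -1.4444
  y = (-2 - (4)·-1.0000 - (-4)·-1.0000) / (12) = -0.1667
  z = (12 - (1)·-1.0000 - (-3)·0.0000) / (8) = 1.6250
Iteration 2:
  x = (-10 - (3)·-0.1667 - (-3)·1.6250) / (9) = -0.5139
  y = (-2 - (4)·-1.4444 - (-4)·1.6250) / (12) = 0.8565
  z = (12 - (1)·-1.4444 - (-3)·-0.1667) / (8) = 1.6180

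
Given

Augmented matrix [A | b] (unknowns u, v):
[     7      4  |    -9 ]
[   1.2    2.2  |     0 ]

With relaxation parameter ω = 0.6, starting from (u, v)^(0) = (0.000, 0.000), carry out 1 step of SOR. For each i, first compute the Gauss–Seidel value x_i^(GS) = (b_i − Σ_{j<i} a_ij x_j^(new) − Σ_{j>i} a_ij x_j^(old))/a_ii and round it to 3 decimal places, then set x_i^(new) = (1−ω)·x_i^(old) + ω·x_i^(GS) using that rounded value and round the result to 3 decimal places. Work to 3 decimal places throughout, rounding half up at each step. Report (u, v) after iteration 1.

Iteration 1:
  u: GS value = (-9 - (4)·0.000) / (7) = -1.286;  u ← (1−ω)·0.000 + ω·-1.286 = -0.772
  v: GS value = (0 - (1.2)·-0.772) / (2.2) = 0.421;  v ← (1−ω)·0.000 + ω·0.421 = 0.253

(-0.772, 0.253)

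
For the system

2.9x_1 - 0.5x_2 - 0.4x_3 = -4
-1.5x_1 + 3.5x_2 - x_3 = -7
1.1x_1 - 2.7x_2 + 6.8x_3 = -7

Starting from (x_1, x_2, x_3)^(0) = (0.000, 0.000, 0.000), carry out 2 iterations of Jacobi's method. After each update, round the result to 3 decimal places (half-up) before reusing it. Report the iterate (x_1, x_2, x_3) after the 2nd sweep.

(-1.866, -2.885, -1.600)

Iteration 1:
  x_1 = (-4 - (-0.5)·0.000 - (-0.4)·0.000) / (2.9) = -1.379
  x_2 = (-7 - (-1.5)·0.000 - (-1)·0.000) / (3.5) = -2.000
  x_3 = (-7 - (1.1)·0.000 - (-2.7)·0.000) / (6.8) = -1.029
Iteration 2:
  x_1 = (-4 - (-0.5)·-2.000 - (-0.4)·-1.029) / (2.9) = -1.866
  x_2 = (-7 - (-1.5)·-1.379 - (-1)·-1.029) / (3.5) = -2.885
  x_3 = (-7 - (1.1)·-1.379 - (-2.7)·-2.000) / (6.8) = -1.600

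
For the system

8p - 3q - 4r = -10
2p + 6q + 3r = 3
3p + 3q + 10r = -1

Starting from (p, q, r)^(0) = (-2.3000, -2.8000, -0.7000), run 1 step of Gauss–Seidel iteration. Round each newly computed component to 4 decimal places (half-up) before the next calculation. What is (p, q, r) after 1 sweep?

(-2.6500, 1.7333, 0.1750)

Iteration 1:
  p = (-10 - (-3)·-2.8000 - (-4)·-0.7000) / (8) = -2.6500
  q = (3 - (2)·-2.6500 - (3)·-0.7000) / (6) = 1.7333
  r = (-1 - (3)·-2.6500 - (3)·1.7333) / (10) = 0.1750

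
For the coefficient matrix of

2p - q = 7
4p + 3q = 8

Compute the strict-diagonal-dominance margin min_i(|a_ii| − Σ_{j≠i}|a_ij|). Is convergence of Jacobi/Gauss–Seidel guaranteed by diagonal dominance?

row 1: |2| − (1) = 1
row 2: |3| − (4) = -1
minimum over rows = -1 → not strictly diagonally dominant

-1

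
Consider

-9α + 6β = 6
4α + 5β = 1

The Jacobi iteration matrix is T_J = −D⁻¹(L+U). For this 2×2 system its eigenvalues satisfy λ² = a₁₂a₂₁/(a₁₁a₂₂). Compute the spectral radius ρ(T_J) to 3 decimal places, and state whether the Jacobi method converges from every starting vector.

a₁₂a₂₁/(a₁₁a₂₂) = (6)·(4) / ((-9)·(5)) = -0.533333
ρ = √|-0.533333| = √0.533333 = 0.730
ρ < 1, so Jacobi converges

0.730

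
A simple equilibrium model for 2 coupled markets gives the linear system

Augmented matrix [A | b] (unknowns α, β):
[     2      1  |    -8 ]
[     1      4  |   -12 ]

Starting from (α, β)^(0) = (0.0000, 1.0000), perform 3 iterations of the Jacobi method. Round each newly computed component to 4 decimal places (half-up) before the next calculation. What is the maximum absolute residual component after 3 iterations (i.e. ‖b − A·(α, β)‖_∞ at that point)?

Iteration 1:
  α = (-8 - (1)·1.0000) / (2) = -4.5000
  β = (-12 - (1)·0.0000) / (4) = -3.0000
Iteration 2:
  α = (-8 - (1)·-3.0000) / (2) = -2.5000
  β = (-12 - (1)·-4.5000) / (4) = -1.8750
Iteration 3:
  α = (-8 - (1)·-1.8750) / (2) = -3.0625
  β = (-12 - (1)·-2.5000) / (4) = -2.3750
Residual b − A·x = (0.5000, 0.5625); ∞-norm = 0.5625

0.5625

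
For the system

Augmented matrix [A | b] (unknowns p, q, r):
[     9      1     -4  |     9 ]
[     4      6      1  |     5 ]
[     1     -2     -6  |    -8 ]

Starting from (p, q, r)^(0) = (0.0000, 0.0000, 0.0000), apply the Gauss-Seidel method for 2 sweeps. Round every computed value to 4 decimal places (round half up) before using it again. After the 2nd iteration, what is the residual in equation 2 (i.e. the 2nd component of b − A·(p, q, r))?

Iteration 1:
  p = (9 - (1)·0.0000 - (-4)·0.0000) / (9) = 1.0000
  q = (5 - (4)·1.0000 - (1)·0.0000) / (6) = 0.1667
  r = (-8 - (1)·1.0000 - (-2)·0.1667) / (-6) = 1.4444
Iteration 2:
  p = (9 - (1)·0.1667 - (-4)·1.4444) / (9) = 1.6234
  q = (5 - (4)·1.6234 - (1)·1.4444) / (6) = -0.4897
  r = (-8 - (1)·1.6234 - (-2)·-0.4897) / (-6) = 1.7671
Residual b − A·x = (1.9475, -0.3225, -0.0002)

-0.3225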